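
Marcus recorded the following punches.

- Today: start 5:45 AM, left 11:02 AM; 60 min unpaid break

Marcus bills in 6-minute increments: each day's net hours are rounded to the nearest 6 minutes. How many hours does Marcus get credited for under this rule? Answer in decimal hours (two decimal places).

4.30 hours

Today: 5:45 AM–11:02 AM = 5 h 17 min − 60 min = 4 h 17 min → rounds to 4 h 18 min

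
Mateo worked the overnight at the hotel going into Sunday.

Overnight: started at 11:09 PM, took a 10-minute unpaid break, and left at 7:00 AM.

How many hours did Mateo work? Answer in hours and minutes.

Overnight: 11:09 PM → midnight = 0 h 51 min; midnight → 7:00 AM = 7 h 0 min; span 7 h 51 min; less 10 min break → 7 h 41 min

7 h 41 min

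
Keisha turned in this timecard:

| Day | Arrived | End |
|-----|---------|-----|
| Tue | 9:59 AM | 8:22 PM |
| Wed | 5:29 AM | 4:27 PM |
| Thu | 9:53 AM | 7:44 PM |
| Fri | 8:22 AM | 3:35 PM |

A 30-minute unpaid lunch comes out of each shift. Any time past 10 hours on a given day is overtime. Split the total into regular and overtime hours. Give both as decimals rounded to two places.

Regular 35.95 hours, overtime 0.47 hours

Tue: 9:59 AM–8:22 PM = 10 h 23 min; less 30 min break → 9 h 53 min
Wed: 5:29 AM–4:27 PM = 10 h 58 min; less 30 min break → 10 h 28 min
Thu: 9:53 AM–7:44 PM = 9 h 51 min; less 30 min break → 9 h 21 min
Fri: 8:22 AM–3:35 PM = 7 h 13 min; less 30 min break → 6 h 43 min
Tue reg 9 h 53 min / OT 0 h 0 min; Wed reg 10 h 0 min / OT 0 h 28 min; Thu reg 9 h 21 min / OT 0 h 0 min; Fri reg 6 h 43 min / OT 0 h 0 min.
Totals: regular 35 h 57 min, overtime 0 h 28 min.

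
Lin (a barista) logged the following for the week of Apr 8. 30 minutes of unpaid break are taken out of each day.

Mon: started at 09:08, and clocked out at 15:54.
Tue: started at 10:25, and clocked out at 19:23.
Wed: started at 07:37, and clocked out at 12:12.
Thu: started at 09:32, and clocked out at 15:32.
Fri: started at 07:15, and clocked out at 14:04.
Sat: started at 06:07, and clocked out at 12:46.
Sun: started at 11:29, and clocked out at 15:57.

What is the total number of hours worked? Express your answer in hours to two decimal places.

Mon: 09:08–15:54 = 6 h 46 min; less 30 min break → 6 h 16 min
Tue: 10:25–19:23 = 8 h 58 min; less 30 min break → 8 h 28 min
Wed: 07:37–12:12 = 4 h 35 min; less 30 min break → 4 h 5 min
Thu: 09:32–15:32 = 6 h 0 min; less 30 min break → 5 h 30 min
Fri: 07:15–14:04 = 6 h 49 min; less 30 min break → 6 h 19 min
Sat: 06:07–12:46 = 6 h 39 min; less 30 min break → 6 h 9 min
Sun: 11:29–15:57 = 4 h 28 min; less 30 min break → 3 h 58 min
Total: 6 h 16 min + 8 h 28 min + 4 h 5 min + 5 h 30 min + 6 h 19 min + 6 h 9 min + 3 h 58 min = 40 h 45 min.

40.75 hours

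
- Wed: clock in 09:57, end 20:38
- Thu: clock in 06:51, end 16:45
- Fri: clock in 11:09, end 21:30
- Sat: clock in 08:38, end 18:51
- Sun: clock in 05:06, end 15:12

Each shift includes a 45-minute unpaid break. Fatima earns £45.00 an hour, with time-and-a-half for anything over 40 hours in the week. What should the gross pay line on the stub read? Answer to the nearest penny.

£2306.25

Wed: 09:57–20:38 = 10 h 41 min; less 45 min break → 9 h 56 min
Thu: 06:51–16:45 = 9 h 54 min; less 45 min break → 9 h 9 min
Fri: 11:09–21:30 = 10 h 21 min; less 45 min break → 9 h 36 min
Sat: 08:38–18:51 = 10 h 13 min; less 45 min break → 9 h 28 min
Sun: 05:06–15:12 = 10 h 6 min; less 45 min break → 9 h 21 min
Total worked: 47 h 30 min = 2850 min.
Regular 40 h 0 min = 2400 min at £45.00/h; overtime 7 h 30 min = 450 min at £67.50/h.
Pay = (2400 × £45.00 + 450 × £67.50) ÷ 60 = £2306.25.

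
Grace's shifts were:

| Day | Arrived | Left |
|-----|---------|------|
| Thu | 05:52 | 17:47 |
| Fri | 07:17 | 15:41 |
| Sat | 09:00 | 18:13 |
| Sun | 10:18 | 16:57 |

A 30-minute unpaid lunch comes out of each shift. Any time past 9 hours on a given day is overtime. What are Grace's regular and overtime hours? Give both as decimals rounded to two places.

Thu: 05:52–17:47 = 11 h 55 min; less 30 min break → 11 h 25 min
Fri: 07:17–15:41 = 8 h 24 min; less 30 min break → 7 h 54 min
Sat: 09:00–18:13 = 9 h 13 min; less 30 min break → 8 h 43 min
Sun: 10:18–16:57 = 6 h 39 min; less 30 min break → 6 h 9 min
Thu reg 9 h 0 min / OT 2 h 25 min; Fri reg 7 h 54 min / OT 0 h 0 min; Sat reg 8 h 43 min / OT 0 h 0 min; Sun reg 6 h 9 min / OT 0 h 0 min.
Totals: regular 31 h 46 min, overtime 2 h 25 min.

Regular 31.77 hours, overtime 2.42 hours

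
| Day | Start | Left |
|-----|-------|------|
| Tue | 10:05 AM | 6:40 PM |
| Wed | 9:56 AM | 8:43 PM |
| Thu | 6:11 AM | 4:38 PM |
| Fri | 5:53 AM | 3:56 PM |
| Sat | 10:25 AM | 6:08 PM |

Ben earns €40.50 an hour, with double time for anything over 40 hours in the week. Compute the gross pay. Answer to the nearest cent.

€2234.25

Tue: 10:05 AM–6:40 PM = 8 h 35 min
Wed: 9:56 AM–8:43 PM = 10 h 47 min
Thu: 6:11 AM–4:38 PM = 10 h 27 min
Fri: 5:53 AM–3:56 PM = 10 h 3 min
Sat: 10:25 AM–6:08 PM = 7 h 43 min
Total worked: 47 h 35 min = 2855 min.
Regular 40 h 0 min = 2400 min at €40.50/h; overtime 7 h 35 min = 455 min at €81.00/h.
Pay = (2400 × €40.50 + 455 × €81.00) ÷ 60 = €2234.25.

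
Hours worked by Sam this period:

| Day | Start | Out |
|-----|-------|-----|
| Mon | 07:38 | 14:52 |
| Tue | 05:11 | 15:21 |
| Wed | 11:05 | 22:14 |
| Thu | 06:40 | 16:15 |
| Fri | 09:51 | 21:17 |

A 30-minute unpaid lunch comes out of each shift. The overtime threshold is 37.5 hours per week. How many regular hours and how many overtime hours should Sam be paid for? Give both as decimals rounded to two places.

Regular 37.50 hours, overtime 9.57 hours

Mon: 07:38–14:52 = 7 h 14 min; less 30 min break → 6 h 44 min
Tue: 05:11–15:21 = 10 h 10 min; less 30 min break → 9 h 40 min
Wed: 11:05–22:14 = 11 h 9 min; less 30 min break → 10 h 39 min
Thu: 06:40–16:15 = 9 h 35 min; less 30 min break → 9 h 5 min
Fri: 09:51–21:17 = 11 h 26 min; less 30 min break → 10 h 56 min
Total worked: 47 h 4 min = 47.07 h.
Threshold 37.5 h → overtime 9 h 34 min, regular 37 h 30 min.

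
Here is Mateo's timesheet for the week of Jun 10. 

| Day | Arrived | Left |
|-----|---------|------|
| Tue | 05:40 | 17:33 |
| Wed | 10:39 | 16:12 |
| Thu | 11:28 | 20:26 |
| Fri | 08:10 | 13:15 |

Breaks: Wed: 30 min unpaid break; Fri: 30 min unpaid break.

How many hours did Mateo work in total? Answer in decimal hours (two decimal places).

Tue: 05:40–17:33 = 11 h 53 min
Wed: 10:39–16:12 = 5 h 33 min; less 30 min break → 5 h 3 min
Thu: 11:28–20:26 = 8 h 58 min
Fri: 08:10–13:15 = 5 h 5 min; less 30 min break → 4 h 35 min
Total: 11 h 53 min + 5 h 3 min + 8 h 58 min + 4 h 35 min = 30 h 29 min.

30.48 hours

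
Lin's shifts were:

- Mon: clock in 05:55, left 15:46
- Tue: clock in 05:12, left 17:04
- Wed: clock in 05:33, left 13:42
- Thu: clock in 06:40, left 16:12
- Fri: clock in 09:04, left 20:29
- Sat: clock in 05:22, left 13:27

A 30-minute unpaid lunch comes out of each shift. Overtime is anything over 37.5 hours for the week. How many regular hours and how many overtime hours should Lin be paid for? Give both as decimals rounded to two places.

Regular 37.50 hours, overtime 18.40 hours

Mon: 05:55–15:46 = 9 h 51 min; less 30 min break → 9 h 21 min
Tue: 05:12–17:04 = 11 h 52 min; less 30 min break → 11 h 22 min
Wed: 05:33–13:42 = 8 h 9 min; less 30 min break → 7 h 39 min
Thu: 06:40–16:12 = 9 h 32 min; less 30 min break → 9 h 2 min
Fri: 09:04–20:29 = 11 h 25 min; less 30 min break → 10 h 55 min
Sat: 05:22–13:27 = 8 h 5 min; less 30 min break → 7 h 35 min
Total worked: 55 h 54 min = 55.90 h.
Threshold 37.5 h → overtime 18 h 24 min, regular 37 h 30 min.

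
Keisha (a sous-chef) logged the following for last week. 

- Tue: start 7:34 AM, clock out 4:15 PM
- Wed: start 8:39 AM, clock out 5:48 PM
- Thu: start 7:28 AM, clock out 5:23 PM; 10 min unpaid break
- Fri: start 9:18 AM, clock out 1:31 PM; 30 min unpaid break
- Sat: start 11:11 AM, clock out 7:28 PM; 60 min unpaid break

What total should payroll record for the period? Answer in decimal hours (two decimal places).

38.58 hours

Tue: 7:34 AM–4:15 PM = 8 h 41 min
Wed: 8:39 AM–5:48 PM = 9 h 9 min
Thu: 7:28 AM–5:23 PM = 9 h 55 min; less 10 min break → 9 h 45 min
Fri: 9:18 AM–1:31 PM = 4 h 13 min; less 30 min break → 3 h 43 min
Sat: 11:11 AM–7:28 PM = 8 h 17 min; less 60 min break → 7 h 17 min
Total: 8 h 41 min + 9 h 9 min + 9 h 45 min + 3 h 43 min + 7 h 17 min = 38 h 35 min.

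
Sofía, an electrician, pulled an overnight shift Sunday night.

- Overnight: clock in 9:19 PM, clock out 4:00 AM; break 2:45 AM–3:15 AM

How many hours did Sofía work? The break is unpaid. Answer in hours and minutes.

6 h 11 min

Overnight: 9:19 PM → midnight = 2 h 41 min; midnight → 4:00 AM = 4 h 0 min; span 6 h 41 min; less 30 min break → 6 h 11 min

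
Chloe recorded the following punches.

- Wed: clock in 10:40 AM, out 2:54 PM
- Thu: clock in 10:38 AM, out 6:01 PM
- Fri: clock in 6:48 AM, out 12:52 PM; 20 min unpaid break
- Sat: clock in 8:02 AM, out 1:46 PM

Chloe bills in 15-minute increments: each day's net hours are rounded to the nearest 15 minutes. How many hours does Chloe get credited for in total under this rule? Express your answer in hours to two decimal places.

23.25 hours

Wed: 10:40 AM–2:54 PM = 4 h 14 min → rounds to 4 h 15 min
Thu: 10:38 AM–6:01 PM = 7 h 23 min → rounds to 7 h 30 min
Fri: 6:48 AM–12:52 PM = 6 h 4 min − 20 min = 5 h 44 min → rounds to 5 h 45 min
Sat: 8:02 AM–1:46 PM = 5 h 44 min → rounds to 5 h 45 min
Total credited: 23 h 15 min.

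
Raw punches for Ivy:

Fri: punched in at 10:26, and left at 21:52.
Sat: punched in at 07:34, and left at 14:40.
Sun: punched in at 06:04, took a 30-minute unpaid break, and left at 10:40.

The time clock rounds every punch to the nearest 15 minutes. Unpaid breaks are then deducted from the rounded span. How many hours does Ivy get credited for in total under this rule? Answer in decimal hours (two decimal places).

22.75 hours

Fri: in 10:26→10:30, out 21:52→21:45; 11 h 15 min
Sat: in 07:34→07:30, out 14:40→14:45; 7 h 15 min
Sun: in 06:04→06:00, out 10:40→10:45; 4 h 45 min − 30 min = 4 h 15 min
Total credited: 22 h 45 min.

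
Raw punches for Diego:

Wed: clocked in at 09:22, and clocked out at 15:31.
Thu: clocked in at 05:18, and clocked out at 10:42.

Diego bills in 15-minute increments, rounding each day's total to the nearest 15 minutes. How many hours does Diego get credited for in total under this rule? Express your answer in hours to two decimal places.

11.75 hours

Wed: 09:22–15:31 = 6 h 9 min → rounds to 6 h 15 min
Thu: 05:18–10:42 = 5 h 24 min → rounds to 5 h 30 min
Total credited: 11 h 45 min.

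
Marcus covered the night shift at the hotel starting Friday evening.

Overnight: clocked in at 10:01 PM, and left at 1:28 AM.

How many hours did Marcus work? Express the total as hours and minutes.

3 h 27 min

Overnight: 10:01 PM → midnight = 1 h 59 min; midnight → 1:28 AM = 1 h 28 min; span 3 h 27 min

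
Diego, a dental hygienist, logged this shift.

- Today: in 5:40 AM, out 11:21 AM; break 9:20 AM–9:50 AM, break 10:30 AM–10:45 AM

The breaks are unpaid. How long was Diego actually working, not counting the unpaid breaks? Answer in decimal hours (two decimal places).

Today: 5:40 AM–11:21 AM = 5 h 41 min; less 45 min break → 4 h 56 min

4.93 hours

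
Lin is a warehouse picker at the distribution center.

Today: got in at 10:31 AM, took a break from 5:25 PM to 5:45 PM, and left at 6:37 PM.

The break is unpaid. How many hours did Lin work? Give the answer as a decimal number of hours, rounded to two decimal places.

Today: 10:31 AM–6:37 PM = 8 h 6 min; less 20 min break → 7 h 46 min

7.77 hours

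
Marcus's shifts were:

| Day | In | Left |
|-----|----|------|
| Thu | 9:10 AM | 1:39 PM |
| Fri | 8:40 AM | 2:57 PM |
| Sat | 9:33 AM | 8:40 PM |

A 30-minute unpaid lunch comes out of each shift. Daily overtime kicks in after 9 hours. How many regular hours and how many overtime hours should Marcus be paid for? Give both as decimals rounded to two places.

Regular 18.77 hours, overtime 1.62 hours

Thu: 9:10 AM–1:39 PM = 4 h 29 min; less 30 min break → 3 h 59 min
Fri: 8:40 AM–2:57 PM = 6 h 17 min; less 30 min break → 5 h 47 min
Sat: 9:33 AM–8:40 PM = 11 h 7 min; less 30 min break → 10 h 37 min
Thu reg 3 h 59 min / OT 0 h 0 min; Fri reg 5 h 47 min / OT 0 h 0 min; Sat reg 9 h 0 min / OT 1 h 37 min.
Totals: regular 18 h 46 min, overtime 1 h 37 min.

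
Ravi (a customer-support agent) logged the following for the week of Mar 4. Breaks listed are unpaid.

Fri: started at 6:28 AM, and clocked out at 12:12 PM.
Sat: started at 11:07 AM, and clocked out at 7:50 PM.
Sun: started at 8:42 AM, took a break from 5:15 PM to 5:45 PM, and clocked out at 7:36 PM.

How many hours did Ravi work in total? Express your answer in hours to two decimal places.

24.85 hours

Fri: 6:28 AM–12:12 PM = 5 h 44 min
Sat: 11:07 AM–7:50 PM = 8 h 43 min
Sun: 8:42 AM–7:36 PM = 10 h 54 min; less 30 min break → 10 h 24 min
Total: 5 h 44 min + 8 h 43 min + 10 h 24 min = 24 h 51 min.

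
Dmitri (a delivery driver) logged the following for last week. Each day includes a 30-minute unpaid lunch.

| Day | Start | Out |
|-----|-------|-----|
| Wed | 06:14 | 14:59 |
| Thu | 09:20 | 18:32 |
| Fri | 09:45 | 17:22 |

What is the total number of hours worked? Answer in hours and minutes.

24 h 4 min

Wed: 06:14–14:59 = 8 h 45 min; less 30 min break → 8 h 15 min
Thu: 09:20–18:32 = 9 h 12 min; less 30 min break → 8 h 42 min
Fri: 09:45–17:22 = 7 h 37 min; less 30 min break → 7 h 7 min
Total: 8 h 15 min + 8 h 42 min + 7 h 7 min = 24 h 4 min.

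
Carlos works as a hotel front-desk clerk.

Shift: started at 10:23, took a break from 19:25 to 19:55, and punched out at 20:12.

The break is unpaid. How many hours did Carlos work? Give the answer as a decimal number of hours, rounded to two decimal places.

Shift: 10:23–20:12 = 9 h 49 min; less 30 min break → 9 h 19 min

9.32 hours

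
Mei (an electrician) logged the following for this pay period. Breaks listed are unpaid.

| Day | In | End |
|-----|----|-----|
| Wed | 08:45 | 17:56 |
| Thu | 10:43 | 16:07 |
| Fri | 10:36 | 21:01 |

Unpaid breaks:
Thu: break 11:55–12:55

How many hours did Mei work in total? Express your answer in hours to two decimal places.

Wed: 08:45–17:56 = 9 h 11 min
Thu: 10:43–16:07 = 5 h 24 min; less 60 min break → 4 h 24 min
Fri: 10:36–21:01 = 10 h 25 min
Total: 9 h 11 min + 4 h 24 min + 10 h 25 min = 24 h 0 min.

24.00 hours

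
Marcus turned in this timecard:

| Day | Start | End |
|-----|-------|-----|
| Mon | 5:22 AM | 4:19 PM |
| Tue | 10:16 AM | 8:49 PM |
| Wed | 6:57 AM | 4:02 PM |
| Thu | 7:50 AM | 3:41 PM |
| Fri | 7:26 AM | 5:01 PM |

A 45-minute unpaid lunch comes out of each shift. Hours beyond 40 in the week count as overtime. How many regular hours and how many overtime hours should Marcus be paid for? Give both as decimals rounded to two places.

Mon: 5:22 AM–4:19 PM = 10 h 57 min; less 45 min break → 10 h 12 min
Tue: 10:16 AM–8:49 PM = 10 h 33 min; less 45 min break → 9 h 48 min
Wed: 6:57 AM–4:02 PM = 9 h 5 min; less 45 min break → 8 h 20 min
Thu: 7:50 AM–3:41 PM = 7 h 51 min; less 45 min break → 7 h 6 min
Fri: 7:26 AM–5:01 PM = 9 h 35 min; less 45 min break → 8 h 50 min
Total worked: 44 h 16 min = 44.27 h.
Threshold 40 h → overtime 4 h 16 min, regular 40 h 0 min.

Regular 40.00 hours, overtime 4.27 hours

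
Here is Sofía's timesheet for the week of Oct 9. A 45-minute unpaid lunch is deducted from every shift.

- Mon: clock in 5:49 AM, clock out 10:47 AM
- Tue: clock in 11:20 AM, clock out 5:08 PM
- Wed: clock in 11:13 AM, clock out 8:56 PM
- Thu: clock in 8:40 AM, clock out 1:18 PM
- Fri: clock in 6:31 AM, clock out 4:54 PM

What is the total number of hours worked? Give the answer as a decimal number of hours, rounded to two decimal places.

Mon: 5:49 AM–10:47 AM = 4 h 58 min; less 45 min break → 4 h 13 min
Tue: 11:20 AM–5:08 PM = 5 h 48 min; less 45 min break → 5 h 3 min
Wed: 11:13 AM–8:56 PM = 9 h 43 min; less 45 min break → 8 h 58 min
Thu: 8:40 AM–1:18 PM = 4 h 38 min; less 45 min break → 3 h 53 min
Fri: 6:31 AM–4:54 PM = 10 h 23 min; less 45 min break → 9 h 38 min
Total: 4 h 13 min + 5 h 3 min + 8 h 58 min + 3 h 53 min + 9 h 38 min = 31 h 45 min.

31.75 hours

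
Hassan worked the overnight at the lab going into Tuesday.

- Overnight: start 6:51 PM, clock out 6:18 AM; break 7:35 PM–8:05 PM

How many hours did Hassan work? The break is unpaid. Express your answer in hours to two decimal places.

10.95 hours

Overnight: 6:51 PM → midnight = 5 h 9 min; midnight → 6:18 AM = 6 h 18 min; span 11 h 27 min; less 30 min break → 10 h 57 min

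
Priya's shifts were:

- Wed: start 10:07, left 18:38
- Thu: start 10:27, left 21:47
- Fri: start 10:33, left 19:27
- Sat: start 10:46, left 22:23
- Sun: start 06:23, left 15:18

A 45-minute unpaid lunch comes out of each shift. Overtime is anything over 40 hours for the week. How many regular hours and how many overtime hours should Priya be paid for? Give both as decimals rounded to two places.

Wed: 10:07–18:38 = 8 h 31 min; less 45 min break → 7 h 46 min
Thu: 10:27–21:47 = 11 h 20 min; less 45 min break → 10 h 35 min
Fri: 10:33–19:27 = 8 h 54 min; less 45 min break → 8 h 9 min
Sat: 10:46–22:23 = 11 h 37 min; less 45 min break → 10 h 52 min
Sun: 06:23–15:18 = 8 h 55 min; less 45 min break → 8 h 10 min
Total worked: 45 h 32 min = 45.53 h.
Threshold 40 h → overtime 5 h 32 min, regular 40 h 0 min.

Regular 40.00 hours, overtime 5.53 hours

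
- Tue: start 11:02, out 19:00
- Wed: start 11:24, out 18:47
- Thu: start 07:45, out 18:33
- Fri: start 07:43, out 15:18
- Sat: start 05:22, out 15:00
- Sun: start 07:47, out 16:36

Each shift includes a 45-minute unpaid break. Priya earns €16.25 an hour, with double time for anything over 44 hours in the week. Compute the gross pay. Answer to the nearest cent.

Tue: 11:02–19:00 = 7 h 58 min; less 45 min break → 7 h 13 min
Wed: 11:24–18:47 = 7 h 23 min; less 45 min break → 6 h 38 min
Thu: 07:45–18:33 = 10 h 48 min; less 45 min break → 10 h 3 min
Fri: 07:43–15:18 = 7 h 35 min; less 45 min break → 6 h 50 min
Sat: 05:22–15:00 = 9 h 38 min; less 45 min break → 8 h 53 min
Sun: 07:47–16:36 = 8 h 49 min; less 45 min break → 8 h 4 min
Total worked: 47 h 41 min = 2861 min.
Regular 44 h 0 min = 2640 min at €16.25/h; overtime 3 h 41 min = 221 min at €32.50/h.
Pay = (2640 × €16.25 + 221 × €32.50) ÷ 60 = €834.71.

€834.71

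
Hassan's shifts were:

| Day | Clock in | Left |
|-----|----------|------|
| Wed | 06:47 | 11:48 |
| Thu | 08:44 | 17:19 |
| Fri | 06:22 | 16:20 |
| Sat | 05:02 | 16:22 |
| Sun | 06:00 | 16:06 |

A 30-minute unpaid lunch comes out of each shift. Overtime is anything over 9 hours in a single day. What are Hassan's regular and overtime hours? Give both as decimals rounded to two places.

Regular 39.60 hours, overtime 2.90 hours

Wed: 06:47–11:48 = 5 h 1 min; less 30 min break → 4 h 31 min
Thu: 08:44–17:19 = 8 h 35 min; less 30 min break → 8 h 5 min
Fri: 06:22–16:20 = 9 h 58 min; less 30 min break → 9 h 28 min
Sat: 05:02–16:22 = 11 h 20 min; less 30 min break → 10 h 50 min
Sun: 06:00–16:06 = 10 h 6 min; less 30 min break → 9 h 36 min
Wed reg 4 h 31 min / OT 0 h 0 min; Thu reg 8 h 5 min / OT 0 h 0 min; Fri reg 9 h 0 min / OT 0 h 28 min; Sat reg 9 h 0 min / OT 1 h 50 min; Sun reg 9 h 0 min / OT 0 h 36 min.
Totals: regular 39 h 36 min, overtime 2 h 54 min.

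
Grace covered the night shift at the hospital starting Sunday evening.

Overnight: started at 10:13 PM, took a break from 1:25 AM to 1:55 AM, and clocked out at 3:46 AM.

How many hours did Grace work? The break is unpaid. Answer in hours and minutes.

Overnight: 10:13 PM → midnight = 1 h 47 min; midnight → 3:46 AM = 3 h 46 min; span 5 h 33 min; less 30 min break → 5 h 3 min

5 h 3 min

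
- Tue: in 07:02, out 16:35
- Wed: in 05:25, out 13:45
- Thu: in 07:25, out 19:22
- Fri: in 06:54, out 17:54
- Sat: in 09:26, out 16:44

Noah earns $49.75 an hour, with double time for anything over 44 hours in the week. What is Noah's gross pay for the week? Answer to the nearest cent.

$2600.27

Tue: 07:02–16:35 = 9 h 33 min
Wed: 05:25–13:45 = 8 h 20 min
Thu: 07:25–19:22 = 11 h 57 min
Fri: 06:54–17:54 = 11 h 0 min
Sat: 09:26–16:44 = 7 h 18 min
Total worked: 48 h 8 min = 2888 min.
Regular 44 h 0 min = 2640 min at $49.75/h; overtime 4 h 8 min = 248 min at $99.50/h.
Pay = (2640 × $49.75 + 248 × $99.50) ÷ 60 = $2600.27.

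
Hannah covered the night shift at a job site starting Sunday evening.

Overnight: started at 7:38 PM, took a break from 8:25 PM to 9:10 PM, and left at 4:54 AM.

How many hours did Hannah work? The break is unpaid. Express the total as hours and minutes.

8 h 31 min

Overnight: 7:38 PM → midnight = 4 h 22 min; midnight → 4:54 AM = 4 h 54 min; span 9 h 16 min; less 45 min break → 8 h 31 min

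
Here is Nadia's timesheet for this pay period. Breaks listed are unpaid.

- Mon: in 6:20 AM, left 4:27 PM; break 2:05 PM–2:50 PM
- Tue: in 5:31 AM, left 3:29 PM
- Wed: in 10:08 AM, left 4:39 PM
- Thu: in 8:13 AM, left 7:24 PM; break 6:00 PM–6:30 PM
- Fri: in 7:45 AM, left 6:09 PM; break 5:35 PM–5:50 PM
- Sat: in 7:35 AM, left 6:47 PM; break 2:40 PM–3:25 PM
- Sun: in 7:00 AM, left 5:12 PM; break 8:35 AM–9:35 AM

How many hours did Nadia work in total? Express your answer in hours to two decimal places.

66.33 hours

Mon: 6:20 AM–4:27 PM = 10 h 7 min; less 45 min break → 9 h 22 min
Tue: 5:31 AM–3:29 PM = 9 h 58 min
Wed: 10:08 AM–4:39 PM = 6 h 31 min
Thu: 8:13 AM–7:24 PM = 11 h 11 min; less 30 min break → 10 h 41 min
Fri: 7:45 AM–6:09 PM = 10 h 24 min; less 15 min break → 10 h 9 min
Sat: 7:35 AM–6:47 PM = 11 h 12 min; less 45 min break → 10 h 27 min
Sun: 7:00 AM–5:12 PM = 10 h 12 min; less 60 min break → 9 h 12 min
Total: 9 h 22 min + 9 h 58 min + 6 h 31 min + 10 h 41 min + 10 h 9 min + 10 h 27 min + 9 h 12 min = 66 h 20 min.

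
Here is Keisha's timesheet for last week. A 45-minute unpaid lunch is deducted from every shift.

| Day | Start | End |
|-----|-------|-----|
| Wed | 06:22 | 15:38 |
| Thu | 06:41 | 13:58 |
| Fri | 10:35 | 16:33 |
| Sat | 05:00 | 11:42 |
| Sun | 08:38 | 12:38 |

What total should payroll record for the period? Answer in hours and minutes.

Wed: 06:22–15:38 = 9 h 16 min; less 45 min break → 8 h 31 min
Thu: 06:41–13:58 = 7 h 17 min; less 45 min break → 6 h 32 min
Fri: 10:35–16:33 = 5 h 58 min; less 45 min break → 5 h 13 min
Sat: 05:00–11:42 = 6 h 42 min; less 45 min break → 5 h 57 min
Sun: 08:38–12:38 = 4 h 0 min; less 45 min break → 3 h 15 min
Total: 8 h 31 min + 6 h 32 min + 5 h 13 min + 5 h 57 min + 3 h 15 min = 29 h 28 min.

29 h 28 min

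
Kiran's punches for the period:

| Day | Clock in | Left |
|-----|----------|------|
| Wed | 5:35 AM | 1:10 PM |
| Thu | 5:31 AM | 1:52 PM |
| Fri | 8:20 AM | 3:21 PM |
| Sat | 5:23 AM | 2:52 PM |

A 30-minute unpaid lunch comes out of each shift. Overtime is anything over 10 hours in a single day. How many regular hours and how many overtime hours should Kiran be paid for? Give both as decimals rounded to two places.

Regular 30.43 hours, overtime 0.00 hours

Wed: 5:35 AM–1:10 PM = 7 h 35 min; less 30 min break → 7 h 5 min
Thu: 5:31 AM–1:52 PM = 8 h 21 min; less 30 min break → 7 h 51 min
Fri: 8:20 AM–3:21 PM = 7 h 1 min; less 30 min break → 6 h 31 min
Sat: 5:23 AM–2:52 PM = 9 h 29 min; less 30 min break → 8 h 59 min
Wed reg 7 h 5 min / OT 0 h 0 min; Thu reg 7 h 51 min / OT 0 h 0 min; Fri reg 6 h 31 min / OT 0 h 0 min; Sat reg 8 h 59 min / OT 0 h 0 min.
Totals: regular 30 h 26 min, overtime 0 h 0 min.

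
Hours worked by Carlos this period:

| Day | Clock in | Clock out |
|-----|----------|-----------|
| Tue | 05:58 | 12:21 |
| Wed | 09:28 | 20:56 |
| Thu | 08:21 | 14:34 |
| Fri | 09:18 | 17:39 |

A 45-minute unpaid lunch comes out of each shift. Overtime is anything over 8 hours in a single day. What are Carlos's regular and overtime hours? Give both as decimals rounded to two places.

Regular 26.70 hours, overtime 2.72 hours

Tue: 05:58–12:21 = 6 h 23 min; less 45 min break → 5 h 38 min
Wed: 09:28–20:56 = 11 h 28 min; less 45 min break → 10 h 43 min
Thu: 08:21–14:34 = 6 h 13 min; less 45 min break → 5 h 28 min
Fri: 09:18–17:39 = 8 h 21 min; less 45 min break → 7 h 36 min
Tue reg 5 h 38 min / OT 0 h 0 min; Wed reg 8 h 0 min / OT 2 h 43 min; Thu reg 5 h 28 min / OT 0 h 0 min; Fri reg 7 h 36 min / OT 0 h 0 min.
Totals: regular 26 h 42 min, overtime 2 h 43 min.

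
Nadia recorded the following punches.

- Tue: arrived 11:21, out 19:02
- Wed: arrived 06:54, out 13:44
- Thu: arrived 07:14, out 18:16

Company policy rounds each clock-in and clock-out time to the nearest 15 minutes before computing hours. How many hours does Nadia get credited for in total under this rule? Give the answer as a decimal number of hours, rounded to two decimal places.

25.50 hours

Tue: in 11:21→11:15, out 19:02→19:00; 7 h 45 min
Wed: in 06:54→07:00, out 13:44→13:45; 6 h 45 min
Thu: in 07:14→07:15, out 18:16→18:15; 11 h 0 min
Total credited: 25 h 30 min.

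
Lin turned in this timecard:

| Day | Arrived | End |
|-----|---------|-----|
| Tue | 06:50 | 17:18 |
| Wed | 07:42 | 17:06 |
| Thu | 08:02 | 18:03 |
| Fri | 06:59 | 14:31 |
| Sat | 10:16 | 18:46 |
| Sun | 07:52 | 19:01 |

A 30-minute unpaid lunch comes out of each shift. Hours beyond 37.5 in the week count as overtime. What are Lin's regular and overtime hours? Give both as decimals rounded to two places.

Regular 37.50 hours, overtime 16.57 hours

Tue: 06:50–17:18 = 10 h 28 min; less 30 min break → 9 h 58 min
Wed: 07:42–17:06 = 9 h 24 min; less 30 min break → 8 h 54 min
Thu: 08:02–18:03 = 10 h 1 min; less 30 min break → 9 h 31 min
Fri: 06:59–14:31 = 7 h 32 min; less 30 min break → 7 h 2 min
Sat: 10:16–18:46 = 8 h 30 min; less 30 min break → 8 h 0 min
Sun: 07:52–19:01 = 11 h 9 min; less 30 min break → 10 h 39 min
Total worked: 54 h 4 min = 54.07 h.
Threshold 37.5 h → overtime 16 h 34 min, regular 37 h 30 min.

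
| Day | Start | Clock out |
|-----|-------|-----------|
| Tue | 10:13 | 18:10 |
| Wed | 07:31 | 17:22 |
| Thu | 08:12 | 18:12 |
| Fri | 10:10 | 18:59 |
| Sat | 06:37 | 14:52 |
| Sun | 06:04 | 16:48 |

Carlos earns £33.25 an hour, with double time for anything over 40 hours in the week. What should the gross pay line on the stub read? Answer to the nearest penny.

£2367.40

Tue: 10:13–18:10 = 7 h 57 min
Wed: 07:31–17:22 = 9 h 51 min
Thu: 08:12–18:12 = 10 h 0 min
Fri: 10:10–18:59 = 8 h 49 min
Sat: 06:37–14:52 = 8 h 15 min
Sun: 06:04–16:48 = 10 h 44 min
Total worked: 55 h 36 min = 3336 min.
Regular 40 h 0 min = 2400 min at £33.25/h; overtime 15 h 36 min = 936 min at £66.50/h.
Pay = (2400 × £33.25 + 936 × £66.50) ÷ 60 = £2367.40.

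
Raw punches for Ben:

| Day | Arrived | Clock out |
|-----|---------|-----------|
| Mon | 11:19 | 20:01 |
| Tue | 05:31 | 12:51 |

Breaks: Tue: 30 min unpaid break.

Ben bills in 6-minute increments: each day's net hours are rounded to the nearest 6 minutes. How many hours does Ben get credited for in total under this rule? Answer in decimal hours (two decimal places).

Mon: 11:19–20:01 = 8 h 42 min → rounds to 8 h 42 min
Tue: 05:31–12:51 = 7 h 20 min − 30 min = 6 h 50 min → rounds to 6 h 48 min
Total credited: 15 h 30 min.

15.50 hours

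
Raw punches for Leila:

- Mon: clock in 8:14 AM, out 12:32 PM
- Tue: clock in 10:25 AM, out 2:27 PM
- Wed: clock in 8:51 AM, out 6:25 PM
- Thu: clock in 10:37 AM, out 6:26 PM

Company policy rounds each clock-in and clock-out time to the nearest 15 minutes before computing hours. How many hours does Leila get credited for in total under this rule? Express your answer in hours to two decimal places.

Mon: in 8:14 AM→8:15 AM, out 12:32 PM→12:30 PM; 4 h 15 min
Tue: in 10:25 AM→10:30 AM, out 2:27 PM→2:30 PM; 4 h 0 min
Wed: in 8:51 AM→8:45 AM, out 6:25 PM→6:30 PM; 9 h 45 min
Thu: in 10:37 AM→10:30 AM, out 6:26 PM→6:30 PM; 8 h 0 min
Total credited: 26 h 0 min.

26.00 hours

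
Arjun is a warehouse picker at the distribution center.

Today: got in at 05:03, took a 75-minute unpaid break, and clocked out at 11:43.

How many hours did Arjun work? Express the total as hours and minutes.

Today: 05:03–11:43 = 6 h 40 min; less 75 min break → 5 h 25 min

5 h 25 min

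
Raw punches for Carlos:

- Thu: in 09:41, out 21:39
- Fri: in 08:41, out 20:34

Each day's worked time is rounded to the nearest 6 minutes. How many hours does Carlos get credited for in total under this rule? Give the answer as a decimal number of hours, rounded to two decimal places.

Thu: 09:41–21:39 = 11 h 58 min → rounds to 12 h 0 min
Fri: 08:41–20:34 = 11 h 53 min → rounds to 11 h 54 min
Total credited: 23 h 54 min.

23.90 hours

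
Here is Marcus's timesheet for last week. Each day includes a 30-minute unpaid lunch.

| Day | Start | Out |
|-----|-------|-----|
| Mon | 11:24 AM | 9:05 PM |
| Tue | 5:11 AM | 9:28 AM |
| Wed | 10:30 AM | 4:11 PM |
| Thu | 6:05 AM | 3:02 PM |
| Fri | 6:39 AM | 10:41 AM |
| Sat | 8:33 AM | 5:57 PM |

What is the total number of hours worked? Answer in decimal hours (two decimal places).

Mon: 11:24 AM–9:05 PM = 9 h 41 min; less 30 min break → 9 h 11 min
Tue: 5:11 AM–9:28 AM = 4 h 17 min; less 30 min break → 3 h 47 min
Wed: 10:30 AM–4:11 PM = 5 h 41 min; less 30 min break → 5 h 11 min
Thu: 6:05 AM–3:02 PM = 8 h 57 min; less 30 min break → 8 h 27 min
Fri: 6:39 AM–10:41 AM = 4 h 2 min; less 30 min break → 3 h 32 min
Sat: 8:33 AM–5:57 PM = 9 h 24 min; less 30 min break → 8 h 54 min
Total: 9 h 11 min + 3 h 47 min + 5 h 11 min + 8 h 27 min + 3 h 32 min + 8 h 54 min = 39 h 2 min.

39.03 hours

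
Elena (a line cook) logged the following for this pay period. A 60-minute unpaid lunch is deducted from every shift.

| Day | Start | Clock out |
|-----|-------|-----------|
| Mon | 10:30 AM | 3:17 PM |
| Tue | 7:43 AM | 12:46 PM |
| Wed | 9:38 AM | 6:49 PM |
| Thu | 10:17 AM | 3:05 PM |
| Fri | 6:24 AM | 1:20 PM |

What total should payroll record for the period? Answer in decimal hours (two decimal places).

25.75 hours

Mon: 10:30 AM–3:17 PM = 4 h 47 min; less 60 min break → 3 h 47 min
Tue: 7:43 AM–12:46 PM = 5 h 3 min; less 60 min break → 4 h 3 min
Wed: 9:38 AM–6:49 PM = 9 h 11 min; less 60 min break → 8 h 11 min
Thu: 10:17 AM–3:05 PM = 4 h 48 min; less 60 min break → 3 h 48 min
Fri: 6:24 AM–1:20 PM = 6 h 56 min; less 60 min break → 5 h 56 min
Total: 3 h 47 min + 4 h 3 min + 8 h 11 min + 3 h 48 min + 5 h 56 min = 25 h 45 min.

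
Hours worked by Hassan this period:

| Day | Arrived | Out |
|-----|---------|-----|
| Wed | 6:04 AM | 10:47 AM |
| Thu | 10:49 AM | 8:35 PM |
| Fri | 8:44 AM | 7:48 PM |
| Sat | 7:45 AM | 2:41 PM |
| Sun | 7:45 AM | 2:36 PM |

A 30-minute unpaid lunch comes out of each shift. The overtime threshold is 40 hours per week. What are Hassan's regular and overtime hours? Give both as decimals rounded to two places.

Regular 36.83 hours, overtime 0.00 hours

Wed: 6:04 AM–10:47 AM = 4 h 43 min; less 30 min break → 4 h 13 min
Thu: 10:49 AM–8:35 PM = 9 h 46 min; less 30 min break → 9 h 16 min
Fri: 8:44 AM–7:48 PM = 11 h 4 min; less 30 min break → 10 h 34 min
Sat: 7:45 AM–2:41 PM = 6 h 56 min; less 30 min break → 6 h 26 min
Sun: 7:45 AM–2:36 PM = 6 h 51 min; less 30 min break → 6 h 21 min
Total worked: 36 h 50 min = 36.83 h.
Threshold 40 h → overtime 0 h 0 min, regular 36 h 50 min.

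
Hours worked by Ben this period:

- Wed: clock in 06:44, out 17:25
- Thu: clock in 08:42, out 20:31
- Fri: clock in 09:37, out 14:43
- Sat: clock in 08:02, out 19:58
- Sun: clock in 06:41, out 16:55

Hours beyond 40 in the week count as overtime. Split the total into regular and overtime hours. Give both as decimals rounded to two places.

Wed: 06:44–17:25 = 10 h 41 min
Thu: 08:42–20:31 = 11 h 49 min
Fri: 09:37–14:43 = 5 h 6 min
Sat: 08:02–19:58 = 11 h 56 min
Sun: 06:41–16:55 = 10 h 14 min
Total worked: 49 h 46 min = 49.77 h.
Threshold 40 h → overtime 9 h 46 min, regular 40 h 0 min.

Regular 40.00 hours, overtime 9.77 hours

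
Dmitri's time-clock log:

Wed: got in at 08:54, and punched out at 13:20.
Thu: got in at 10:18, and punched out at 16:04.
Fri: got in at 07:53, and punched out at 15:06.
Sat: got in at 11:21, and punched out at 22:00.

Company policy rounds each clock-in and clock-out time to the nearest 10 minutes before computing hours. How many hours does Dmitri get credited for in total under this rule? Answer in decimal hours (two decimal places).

Wed: in 08:54→08:50, out 13:20→13:20; 4 h 30 min
Thu: in 10:18→10:20, out 16:04→16:00; 5 h 40 min
Fri: in 07:53→07:50, out 15:06→15:10; 7 h 20 min
Sat: in 11:21→11:20, out 22:00→22:00; 10 h 40 min
Total credited: 28 h 10 min.

28.17 hours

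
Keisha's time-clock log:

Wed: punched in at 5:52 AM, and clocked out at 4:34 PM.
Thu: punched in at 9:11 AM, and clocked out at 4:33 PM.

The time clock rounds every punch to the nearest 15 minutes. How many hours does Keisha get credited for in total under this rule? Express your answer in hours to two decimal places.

Wed: in 5:52 AM→5:45 AM, out 4:34 PM→4:30 PM; 10 h 45 min
Thu: in 9:11 AM→9:15 AM, out 4:33 PM→4:30 PM; 7 h 15 min
Total credited: 18 h 0 min.

18.00 hours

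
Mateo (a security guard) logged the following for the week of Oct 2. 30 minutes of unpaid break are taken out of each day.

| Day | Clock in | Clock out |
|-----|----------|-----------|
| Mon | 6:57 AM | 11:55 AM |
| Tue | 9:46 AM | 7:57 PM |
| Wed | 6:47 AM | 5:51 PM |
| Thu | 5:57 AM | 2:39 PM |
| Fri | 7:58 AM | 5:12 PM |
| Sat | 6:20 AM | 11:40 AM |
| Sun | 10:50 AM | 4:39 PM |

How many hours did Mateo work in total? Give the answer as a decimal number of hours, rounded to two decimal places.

51.80 hours

Mon: 6:57 AM–11:55 AM = 4 h 58 min; less 30 min break → 4 h 28 min
Tue: 9:46 AM–7:57 PM = 10 h 11 min; less 30 min break → 9 h 41 min
Wed: 6:47 AM–5:51 PM = 11 h 4 min; less 30 min break → 10 h 34 min
Thu: 5:57 AM–2:39 PM = 8 h 42 min; less 30 min break → 8 h 12 min
Fri: 7:58 AM–5:12 PM = 9 h 14 min; less 30 min break → 8 h 44 min
Sat: 6:20 AM–11:40 AM = 5 h 20 min; less 30 min break → 4 h 50 min
Sun: 10:50 AM–4:39 PM = 5 h 49 min; less 30 min break → 5 h 19 min
Total: 4 h 28 min + 9 h 41 min + 10 h 34 min + 8 h 12 min + 8 h 44 min + 4 h 50 min + 5 h 19 min = 51 h 48 min.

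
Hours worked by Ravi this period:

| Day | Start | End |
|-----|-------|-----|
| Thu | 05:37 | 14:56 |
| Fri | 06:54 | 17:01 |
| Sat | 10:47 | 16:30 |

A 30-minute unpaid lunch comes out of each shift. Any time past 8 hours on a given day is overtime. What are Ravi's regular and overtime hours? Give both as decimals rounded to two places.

Thu: 05:37–14:56 = 9 h 19 min; less 30 min break → 8 h 49 min
Fri: 06:54–17:01 = 10 h 7 min; less 30 min break → 9 h 37 min
Sat: 10:47–16:30 = 5 h 43 min; less 30 min break → 5 h 13 min
Thu reg 8 h 0 min / OT 0 h 49 min; Fri reg 8 h 0 min / OT 1 h 37 min; Sat reg 5 h 13 min / OT 0 h 0 min.
Totals: regular 21 h 13 min, overtime 2 h 26 min.

Regular 21.22 hours, overtime 2.43 hours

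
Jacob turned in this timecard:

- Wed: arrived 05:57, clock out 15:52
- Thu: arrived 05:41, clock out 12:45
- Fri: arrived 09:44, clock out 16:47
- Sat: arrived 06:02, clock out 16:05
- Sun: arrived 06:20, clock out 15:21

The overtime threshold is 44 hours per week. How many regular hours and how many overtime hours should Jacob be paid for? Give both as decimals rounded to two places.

Wed: 05:57–15:52 = 9 h 55 min
Thu: 05:41–12:45 = 7 h 4 min
Fri: 09:44–16:47 = 7 h 3 min
Sat: 06:02–16:05 = 10 h 3 min
Sun: 06:20–15:21 = 9 h 1 min
Total worked: 43 h 6 min = 43.10 h.
Threshold 44 h → overtime 0 h 0 min, regular 43 h 6 min.

Regular 43.10 hours, overtime 0.00 hours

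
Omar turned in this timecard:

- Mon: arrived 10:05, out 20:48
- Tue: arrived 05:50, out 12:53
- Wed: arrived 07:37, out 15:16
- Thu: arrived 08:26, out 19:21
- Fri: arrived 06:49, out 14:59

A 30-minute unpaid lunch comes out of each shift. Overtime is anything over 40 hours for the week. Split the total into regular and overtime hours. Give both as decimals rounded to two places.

Mon: 10:05–20:48 = 10 h 43 min; less 30 min break → 10 h 13 min
Tue: 05:50–12:53 = 7 h 3 min; less 30 min break → 6 h 33 min
Wed: 07:37–15:16 = 7 h 39 min; less 30 min break → 7 h 9 min
Thu: 08:26–19:21 = 10 h 55 min; less 30 min break → 10 h 25 min
Fri: 06:49–14:59 = 8 h 10 min; less 30 min break → 7 h 40 min
Total worked: 42 h 0 min = 42.00 h.
Threshold 40 h → overtime 2 h 0 min, regular 40 h 0 min.

Regular 40.00 hours, overtime 2.00 hours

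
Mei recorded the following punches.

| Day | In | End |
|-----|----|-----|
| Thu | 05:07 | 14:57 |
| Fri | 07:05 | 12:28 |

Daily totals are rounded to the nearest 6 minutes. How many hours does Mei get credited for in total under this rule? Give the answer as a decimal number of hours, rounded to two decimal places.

Thu: 05:07–14:57 = 9 h 50 min → rounds to 9 h 48 min
Fri: 07:05–12:28 = 5 h 23 min → rounds to 5 h 24 min
Total credited: 15 h 12 min.

15.20 hours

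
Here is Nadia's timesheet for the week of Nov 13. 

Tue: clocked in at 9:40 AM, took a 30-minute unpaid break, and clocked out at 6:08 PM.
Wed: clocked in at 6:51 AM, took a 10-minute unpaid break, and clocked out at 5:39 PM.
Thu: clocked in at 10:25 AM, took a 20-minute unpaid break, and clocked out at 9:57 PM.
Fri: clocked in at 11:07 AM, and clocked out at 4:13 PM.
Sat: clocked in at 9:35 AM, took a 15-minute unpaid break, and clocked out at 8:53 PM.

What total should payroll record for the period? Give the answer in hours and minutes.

45 h 57 min

Tue: 9:40 AM–6:08 PM = 8 h 28 min; less 30 min break → 7 h 58 min
Wed: 6:51 AM–5:39 PM = 10 h 48 min; less 10 min break → 10 h 38 min
Thu: 10:25 AM–9:57 PM = 11 h 32 min; less 20 min break → 11 h 12 min
Fri: 11:07 AM–4:13 PM = 5 h 6 min
Sat: 9:35 AM–8:53 PM = 11 h 18 min; less 15 min break → 11 h 3 min
Total: 7 h 58 min + 10 h 38 min + 11 h 12 min + 5 h 6 min + 11 h 3 min = 45 h 57 min.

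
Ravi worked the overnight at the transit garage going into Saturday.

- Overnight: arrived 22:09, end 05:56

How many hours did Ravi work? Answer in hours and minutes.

7 h 47 min

Overnight: 22:09 → midnight = 1 h 51 min; midnight → 05:56 = 5 h 56 min; span 7 h 47 min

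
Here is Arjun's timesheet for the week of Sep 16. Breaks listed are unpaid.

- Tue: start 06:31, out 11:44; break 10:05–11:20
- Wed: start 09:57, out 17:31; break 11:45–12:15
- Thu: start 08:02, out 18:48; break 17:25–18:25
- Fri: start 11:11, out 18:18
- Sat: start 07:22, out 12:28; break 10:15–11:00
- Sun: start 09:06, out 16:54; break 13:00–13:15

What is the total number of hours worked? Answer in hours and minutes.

Tue: 06:31–11:44 = 5 h 13 min; less 75 min break → 3 h 58 min
Wed: 09:57–17:31 = 7 h 34 min; less 30 min break → 7 h 4 min
Thu: 08:02–18:48 = 10 h 46 min; less 60 min break → 9 h 46 min
Fri: 11:11–18:18 = 7 h 7 min
Sat: 07:22–12:28 = 5 h 6 min; less 45 min break → 4 h 21 min
Sun: 09:06–16:54 = 7 h 48 min; less 15 min break → 7 h 33 min
Total: 3 h 58 min + 7 h 4 min + 9 h 46 min + 7 h 7 min + 4 h 21 min + 7 h 33 min = 39 h 49 min.

39 h 49 min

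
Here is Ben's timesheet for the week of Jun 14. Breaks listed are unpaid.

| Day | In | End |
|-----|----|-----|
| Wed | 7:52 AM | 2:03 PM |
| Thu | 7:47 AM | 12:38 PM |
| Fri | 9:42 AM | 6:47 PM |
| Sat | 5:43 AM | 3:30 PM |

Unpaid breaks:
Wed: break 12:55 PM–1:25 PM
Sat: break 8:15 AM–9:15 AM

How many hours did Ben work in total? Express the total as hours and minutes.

28 h 24 min

Wed: 7:52 AM–2:03 PM = 6 h 11 min; less 30 min break → 5 h 41 min
Thu: 7:47 AM–12:38 PM = 4 h 51 min
Fri: 9:42 AM–6:47 PM = 9 h 5 min
Sat: 5:43 AM–3:30 PM = 9 h 47 min; less 60 min break → 8 h 47 min
Total: 5 h 41 min + 4 h 51 min + 9 h 5 min + 8 h 47 min = 28 h 24 min.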